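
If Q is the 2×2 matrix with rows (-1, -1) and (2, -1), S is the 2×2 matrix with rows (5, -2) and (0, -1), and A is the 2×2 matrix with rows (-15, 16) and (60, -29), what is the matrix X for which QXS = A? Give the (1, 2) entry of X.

5

Isolating X: multiply by Q⁻¹ from the left and S⁻¹ from the right, so X = Q⁻¹AS⁻¹.
Q has determinant 3; Q⁻¹ = [[-1/3, 1/3], [-2/3, -1/3]].
det S = -5, so S⁻¹ = [[1/5, -2/5], [0, -1]].
Q⁻¹A = [[25, -15], [-10, -1]].
X = (Q⁻¹A)S⁻¹ = [[5, 5], [-2, 5]].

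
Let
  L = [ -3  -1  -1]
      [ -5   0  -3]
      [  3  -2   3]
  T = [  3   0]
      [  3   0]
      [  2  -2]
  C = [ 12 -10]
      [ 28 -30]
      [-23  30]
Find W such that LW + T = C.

LW = C − T = [[9, -10], [25, -30], [-25, 32]].
Left-multiplying both sides by L⁻¹ gives W = L⁻¹(C − T).
det L = 2; the adjugate gives L⁻¹ = [[-3, 5/2, 3/2], [3, -3, -2], [5, -9/2, -5/2]].
W = L⁻¹(C − T) = [[-2, 3], [2, -4], [-5, 5]].

W = [[-2, 3], [2, -4], [-5, 5]]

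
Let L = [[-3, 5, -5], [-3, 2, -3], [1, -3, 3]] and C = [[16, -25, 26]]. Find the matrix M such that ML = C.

Since L sits to the right of M, M = CL⁻¹.
L has determinant 4; L⁻¹ = [[-3/4, 0, -5/4], [3/2, -1, 3/2], [7/4, -1, 9/4]].
M = CL⁻¹ = [[16, -25, 26]] · [[-3/4, 0, -5/4], [3/2, -1, 3/2], [7/4, -1, 9/4]] = [[-4, -1, 1]].

M = [[-4, -1, 1]]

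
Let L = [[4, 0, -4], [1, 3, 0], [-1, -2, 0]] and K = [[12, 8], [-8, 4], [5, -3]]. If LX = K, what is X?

Left-multiplying both sides by L⁻¹ gives X = L⁻¹K.
det L = -4; the adjugate gives L⁻¹ = [[0, -2, -3], [0, 1, 1], [-1/4, -2, -3]].
X = L⁻¹K = [[0, -2, -3], [0, 1, 1], [-1/4, -2, -3]] · [[12, 8], [-8, 4], [5, -3]] = [[1, 1], [-3, 1], [-2, -1]].

X = [[1, 1], [-3, 1], [-2, -1]]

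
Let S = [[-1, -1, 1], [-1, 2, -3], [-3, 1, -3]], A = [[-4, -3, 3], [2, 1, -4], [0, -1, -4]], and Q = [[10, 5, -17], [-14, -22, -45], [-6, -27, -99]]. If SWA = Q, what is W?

W = [[-1, -4, -2], [0, 0, -3], [-4, -5, -2]]

W = S⁻¹QA⁻¹ (apply S⁻¹ on the left and A⁻¹ on the right).
det S = 2, so S⁻¹ = [[-3/2, -1, 1/2], [3, 3, -2], [5/2, 2, -3/2]].
det A = 2, so A⁻¹ = [[-4, -15/2, 9/2], [4, 8, -5], [-1, -2, 1]].
S⁻¹Q = [[-4, 1, 21], [0, 3, 12], [6, 9, 16]].
W = (S⁻¹Q)A⁻¹ = [[-1, -4, -2], [0, 0, -3], [-4, -5, -2]].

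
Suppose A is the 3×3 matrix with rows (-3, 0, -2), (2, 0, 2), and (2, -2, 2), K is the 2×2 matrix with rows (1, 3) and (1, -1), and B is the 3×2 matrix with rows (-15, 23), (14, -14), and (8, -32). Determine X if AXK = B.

Isolating X: multiply by A⁻¹ from the left and K⁻¹ from the right, so X = A⁻¹BK⁻¹.
det A = -4, so A⁻¹ = [[-1, -1, 0], [0, 1/2, -1/2], [1, 3/2, 0]].
det K = -4; the adjugate gives K⁻¹ = [[1/4, 3/4], [1/4, -1/4]].
A⁻¹B = [[1, -9], [3, 9], [6, 2]].
X = (A⁻¹B)K⁻¹ = [[-2, 3], [3, 0], [2, 4]].

X = [[-2, 3], [3, 0], [2, 4]]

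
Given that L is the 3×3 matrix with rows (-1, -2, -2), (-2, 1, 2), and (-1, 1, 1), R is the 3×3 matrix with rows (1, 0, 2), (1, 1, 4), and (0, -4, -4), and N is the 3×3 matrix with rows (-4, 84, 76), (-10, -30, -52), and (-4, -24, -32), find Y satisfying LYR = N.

Y = [[4, 0, 3], [0, 2, 5], [0, -2, 4]]

Y = L⁻¹NR⁻¹ (apply L⁻¹ on the left and R⁻¹ on the right).
det L = 3; the adjugate gives L⁻¹ = [[-1/3, 0, -2/3], [0, -1, 2], [-1/3, 1, -5/3]].
det R = 4, so R⁻¹ = [[3, -2, -1/2], [1, -1, -1/2], [-1, 1, 1/4]].
L⁻¹N = [[4, -12, -4], [2, -18, -12], [-2, -18, -24]].
Y = (L⁻¹N)R⁻¹ = [[4, 0, 3], [0, 2, 5], [0, -2, 4]].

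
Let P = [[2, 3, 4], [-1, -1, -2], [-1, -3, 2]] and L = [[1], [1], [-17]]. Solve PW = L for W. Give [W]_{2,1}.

3

Left-multiplying both sides by P⁻¹ gives W = P⁻¹L.
det P = 4; the adjugate gives P⁻¹ = [[-2, -9/2, -1/2], [1, 2, 0], [1/2, 3/4, 1/4]].
W = P⁻¹L = [[-2, -9/2, -1/2], [1, 2, 0], [1/2, 3/4, 1/4]] · [[1], [1], [-17]] = [[2], [3], [-3]].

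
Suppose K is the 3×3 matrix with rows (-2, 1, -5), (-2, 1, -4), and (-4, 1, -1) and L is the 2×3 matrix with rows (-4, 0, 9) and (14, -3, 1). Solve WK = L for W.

Right-multiplying both sides by K⁻¹ gives W = LK⁻¹.
det K = -2; the adjugate gives K⁻¹ = [[-3/2, 2, -1/2], [-7, 9, -1], [-1, 1, 0]].
W = LK⁻¹ = [[-4, 0, 9], [14, -3, 1]] · [[-3/2, 2, -1/2], [-7, 9, -1], [-1, 1, 0]] = [[-3, 1, 2], [-1, 2, -4]].

W = [[-3, 1, 2], [-1, 2, -4]]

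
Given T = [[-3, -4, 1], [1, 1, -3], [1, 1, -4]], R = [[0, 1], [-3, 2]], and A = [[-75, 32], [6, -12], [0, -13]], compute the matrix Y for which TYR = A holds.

Y = [[5, -5], [2, -3], [5, -2]]

Isolating Y: multiply by T⁻¹ from the left and R⁻¹ from the right, so Y = T⁻¹AR⁻¹.
det T = -1; the adjugate gives T⁻¹ = [[1, 15, -11], [-1, -11, 8], [0, 1, -1]].
det R = 3; the adjugate gives R⁻¹ = [[2/3, -1/3], [1, 0]].
T⁻¹A = [[15, -5], [9, -4], [6, 1]].
Y = (T⁻¹A)R⁻¹ = [[5, -5], [2, -3], [5, -2]].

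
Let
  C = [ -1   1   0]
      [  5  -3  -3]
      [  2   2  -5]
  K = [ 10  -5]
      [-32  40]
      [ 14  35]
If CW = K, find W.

Left-multiplying both sides by C⁻¹ gives W = C⁻¹K.
C has determinant -2; C⁻¹ = [[-21/2, -5/2, 3/2], [-19/2, -5/2, 3/2], [-8, -2, 1]].
W = C⁻¹K = [[-21/2, -5/2, 3/2], [-19/2, -5/2, 3/2], [-8, -2, 1]] · [[10, -5], [-32, 40], [14, 35]] = [[-4, 5], [6, 0], [-2, -5]].

W = [[-4, 5], [6, 0], [-2, -5]]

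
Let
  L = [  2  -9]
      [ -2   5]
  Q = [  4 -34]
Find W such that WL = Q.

Since L sits to the right of W, W = QL⁻¹.
det L = -8; the adjugate gives L⁻¹ = [[-5/8, -9/8], [-1/4, -1/4]].
W = QL⁻¹ = [[4, -34]] · [[-5/8, -9/8], [-1/4, -1/4]] = [[6, 4]].

W = [[6, 4]]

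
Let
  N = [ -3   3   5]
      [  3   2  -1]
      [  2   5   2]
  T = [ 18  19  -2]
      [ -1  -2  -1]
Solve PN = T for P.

P = [[-3, -1, 6], [-1, -2, 1]]

Since N sits to the right of P, P = TN⁻¹.
det N = 4, so N⁻¹ = [[9/4, 19/4, -13/4], [-2, -4, 3], [11/4, 21/4, -15/4]].
P = TN⁻¹ = [[18, 19, -2], [-1, -2, -1]] · [[9/4, 19/4, -13/4], [-2, -4, 3], [11/4, 21/4, -15/4]] = [[-3, -1, 6], [-1, -2, 1]].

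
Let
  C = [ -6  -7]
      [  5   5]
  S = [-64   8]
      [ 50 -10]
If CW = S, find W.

W = [[6, -6], [4, 4]]

C is on the left of W, so left-multiply by C⁻¹: W = C⁻¹S.
det C = 5; the adjugate gives C⁻¹ = [[1, 7/5], [-1, -6/5]].
W = C⁻¹S = [[1, 7/5], [-1, -6/5]] · [[-64, 8], [50, -10]] = [[6, -6], [4, 4]].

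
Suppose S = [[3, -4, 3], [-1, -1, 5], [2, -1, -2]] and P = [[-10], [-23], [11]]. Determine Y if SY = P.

Y = [[2], [1], [-4]]

Since S multiplies Y on the left, Y = S⁻¹P.
det S = -2, so S⁻¹ = [[-7/2, 11/2, 17/2], [-4, 6, 9], [-3/2, 5/2, 7/2]].
Y = S⁻¹P = [[-7/2, 11/2, 17/2], [-4, 6, 9], [-3/2, 5/2, 7/2]] · [[-10], [-23], [11]] = [[2], [1], [-4]].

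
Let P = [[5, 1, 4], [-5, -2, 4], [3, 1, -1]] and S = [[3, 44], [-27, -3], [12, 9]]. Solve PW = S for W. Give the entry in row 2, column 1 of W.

0

Since P multiplies W on the left, W = P⁻¹S.
P has determinant 1; P⁻¹ = [[-2, 5, 12], [7, -17, -40], [1, -2, -5]].
W = P⁻¹S = [[-2, 5, 12], [7, -17, -40], [1, -2, -5]] · [[3, 44], [-27, -3], [12, 9]] = [[3, 5], [0, -1], [-3, 5]].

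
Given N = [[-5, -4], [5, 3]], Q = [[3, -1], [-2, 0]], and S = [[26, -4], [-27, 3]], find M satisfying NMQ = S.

Isolating M: multiply by N⁻¹ from the left and Q⁻¹ from the right, so M = N⁻¹SQ⁻¹.
det N = 5, so N⁻¹ = [[3/5, 4/5], [-1, -1]].
Q has determinant -2; Q⁻¹ = [[0, -1/2], [-1, -3/2]].
N⁻¹S = [[-6, 0], [1, 1]].
M = (N⁻¹S)Q⁻¹ = [[0, 3], [-1, -2]].

M = [[0, 3], [-1, -2]]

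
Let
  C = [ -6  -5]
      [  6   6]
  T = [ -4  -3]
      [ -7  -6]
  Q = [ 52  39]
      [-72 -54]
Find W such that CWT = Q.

W = C⁻¹QT⁻¹ (apply C⁻¹ on the left and T⁻¹ on the right).
det C = -6; the adjugate gives C⁻¹ = [[-1, -5/6], [1, 1]].
T has determinant 3; T⁻¹ = [[-2, 1], [7/3, -4/3]].
C⁻¹Q = [[8, 6], [-20, -15]].
W = (C⁻¹Q)T⁻¹ = [[-2, 0], [5, 0]].

W = [[-2, 0], [5, 0]]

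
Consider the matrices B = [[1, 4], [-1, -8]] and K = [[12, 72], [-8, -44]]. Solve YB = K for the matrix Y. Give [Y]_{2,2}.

Right-multiplying both sides by B⁻¹ gives Y = KB⁻¹.
B has determinant -4; B⁻¹ = [[2, 1], [-1/4, -1/4]].
Y = KB⁻¹ = [[12, 72], [-8, -44]] · [[2, 1], [-1/4, -1/4]] = [[6, -6], [-5, 3]].

3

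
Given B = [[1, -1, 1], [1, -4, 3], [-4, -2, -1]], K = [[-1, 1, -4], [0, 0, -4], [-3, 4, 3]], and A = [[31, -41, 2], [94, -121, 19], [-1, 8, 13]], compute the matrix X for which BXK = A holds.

Left-multiply by B⁻¹ and right-multiply by K⁻¹: X = B⁻¹AK⁻¹.
B has determinant 3; B⁻¹ = [[10/3, -1, 1/3], [-11/3, 1, -2/3], [-6, 2, -1]].
det K = -4; the adjugate gives K⁻¹ = [[-4, 19/4, 1], [-3, 15/4, 1], [0, -1/4, 0]].
B⁻¹A = [[9, -13, -8], [-19, 24, 3], [3, -4, 13]].
X = (B⁻¹A)K⁻¹ = [[3, -4, -4], [4, -1, 5], [0, -4, -1]].

X = [[3, -4, -4], [4, -1, 5], [0, -4, -1]]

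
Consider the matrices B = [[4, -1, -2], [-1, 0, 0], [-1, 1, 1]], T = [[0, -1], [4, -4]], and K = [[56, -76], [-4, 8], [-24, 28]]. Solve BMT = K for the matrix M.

M = [[4, 1], [4, 0], [-4, -5]]

Isolating M: multiply by B⁻¹ from the left and T⁻¹ from the right, so M = B⁻¹KT⁻¹.
B has determinant 1; B⁻¹ = [[0, -1, 0], [1, 2, 2], [-1, -3, -1]].
T has determinant 4; T⁻¹ = [[-1, 1/4], [-1, 0]].
B⁻¹K = [[4, -8], [0, -4], [-20, 24]].
M = (B⁻¹K)T⁻¹ = [[4, 1], [4, 0], [-4, -5]].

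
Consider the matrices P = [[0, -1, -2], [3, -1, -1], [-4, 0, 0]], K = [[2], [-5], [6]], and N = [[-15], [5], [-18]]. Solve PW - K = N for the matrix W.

W = [[3], [5], [4]]

PW = N + K = [[-13], [0], [-12]].
Since P multiplies W on the left, W = P⁻¹(N + K).
det P = 4; the adjugate gives P⁻¹ = [[0, 0, -1/4], [1, -2, -3/2], [-1, 1, 3/4]].
W = P⁻¹(N + K) = [[3], [5], [4]].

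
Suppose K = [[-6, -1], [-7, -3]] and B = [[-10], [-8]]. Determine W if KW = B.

Left-multiplying both sides by K⁻¹ gives W = K⁻¹B.
det K = 11, so K⁻¹ = [[-3/11, 1/11], [7/11, -6/11]].
W = K⁻¹B = [[-3/11, 1/11], [7/11, -6/11]] · [[-10], [-8]] = [[2], [-2]].

W = [[2], [-2]]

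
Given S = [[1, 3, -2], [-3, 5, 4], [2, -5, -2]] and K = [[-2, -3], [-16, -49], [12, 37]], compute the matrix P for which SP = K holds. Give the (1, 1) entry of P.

-2

Left-multiplying both sides by S⁻¹ gives P = S⁻¹K.
det S = 6; the adjugate gives S⁻¹ = [[5/3, 8/3, 11/3], [1/3, 1/3, 1/3], [5/6, 11/6, 7/3]].
P = S⁻¹K = [[5/3, 8/3, 11/3], [1/3, 1/3, 1/3], [5/6, 11/6, 7/3]] · [[-2, -3], [-16, -49], [12, 37]] = [[-2, 0], [-2, -5], [-3, -6]].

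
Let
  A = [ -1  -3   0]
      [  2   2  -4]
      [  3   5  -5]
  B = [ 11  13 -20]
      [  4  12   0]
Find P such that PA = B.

A is on the right of P, so right-multiply by A⁻¹: P = BA⁻¹.
det A = -4; the adjugate gives A⁻¹ = [[-5/2, 15/4, -3], [1/2, -5/4, 1], [-1, 1, -1]].
P = BA⁻¹ = [[11, 13, -20], [4, 12, 0]] · [[-5/2, 15/4, -3], [1/2, -5/4, 1], [-1, 1, -1]] = [[-1, 5, 0], [-4, 0, 0]].

P = [[-1, 5, 0], [-4, 0, 0]]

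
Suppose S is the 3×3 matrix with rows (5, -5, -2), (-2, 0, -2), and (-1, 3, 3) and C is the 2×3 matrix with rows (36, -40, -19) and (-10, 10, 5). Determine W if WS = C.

W = [[5, -3, -5], [-5, -5, -5]]

S is on the right of W, so right-multiply by S⁻¹: W = CS⁻¹.
det S = 2; the adjugate gives S⁻¹ = [[3, 9/2, 5], [4, 13/2, 7], [-3, -5, -5]].
W = CS⁻¹ = [[36, -40, -19], [-10, 10, 5]] · [[3, 9/2, 5], [4, 13/2, 7], [-3, -5, -5]] = [[5, -3, -5], [-5, -5, -5]].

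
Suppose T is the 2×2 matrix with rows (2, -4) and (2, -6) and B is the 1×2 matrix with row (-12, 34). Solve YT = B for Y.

Y = [[-1, -5]]

Since T sits to the right of Y, Y = BT⁻¹.
T has determinant -4; T⁻¹ = [[3/2, -1], [1/2, -1/2]].
Y = BT⁻¹ = [[-12, 34]] · [[3/2, -1], [1/2, -1/2]] = [[-1, -5]].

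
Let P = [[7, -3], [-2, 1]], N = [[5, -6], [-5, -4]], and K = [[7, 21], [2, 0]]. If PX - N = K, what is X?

PX = K + N = [[12, 15], [-3, -4]].
Left-multiplying both sides by P⁻¹ gives X = P⁻¹(K + N).
det P = 1; the adjugate gives P⁻¹ = [[1, 3], [2, 7]].
X = P⁻¹(K + N) = [[3, 3], [3, 2]].

X = [[3, 3], [3, 2]]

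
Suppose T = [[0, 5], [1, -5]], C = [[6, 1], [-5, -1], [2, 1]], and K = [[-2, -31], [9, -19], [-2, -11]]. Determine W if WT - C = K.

W = [[-2, 4], [0, 4], [-2, 0]]

WT = K + C = [[4, -30], [4, -20], [0, -10]].
Right-multiplying both sides by T⁻¹ gives W = (K + C)T⁻¹.
T has determinant -5; T⁻¹ = [[1, 1], [1/5, 0]].
W = (K + C)T⁻¹ = [[-2, 4], [0, 4], [-2, 0]].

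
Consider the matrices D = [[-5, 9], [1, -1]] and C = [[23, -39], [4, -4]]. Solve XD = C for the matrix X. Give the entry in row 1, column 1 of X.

D is on the right of X, so right-multiply by D⁻¹: X = CD⁻¹.
det D = -4, so D⁻¹ = [[1/4, 9/4], [1/4, 5/4]].
X = CD⁻¹ = [[23, -39], [4, -4]] · [[1/4, 9/4], [1/4, 5/4]] = [[-4, 3], [0, 4]].

-4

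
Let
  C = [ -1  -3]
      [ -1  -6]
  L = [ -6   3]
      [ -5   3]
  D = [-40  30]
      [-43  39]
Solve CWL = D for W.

W = C⁻¹DL⁻¹ (apply C⁻¹ on the left and L⁻¹ on the right).
det C = 3, so C⁻¹ = [[-2, 1], [1/3, -1/3]].
det L = -3; the adjugate gives L⁻¹ = [[-1, 1], [-5/3, 2]].
C⁻¹D = [[37, -21], [1, -3]].
W = (C⁻¹D)L⁻¹ = [[-2, -5], [4, -5]].

W = [[-2, -5], [4, -5]]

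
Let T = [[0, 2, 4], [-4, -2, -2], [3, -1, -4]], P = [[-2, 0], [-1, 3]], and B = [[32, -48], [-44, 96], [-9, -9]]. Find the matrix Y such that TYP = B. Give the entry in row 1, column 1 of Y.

Isolating Y: multiply by T⁻¹ from the left and P⁻¹ from the right, so Y = T⁻¹BP⁻¹.
det T = -4; the adjugate gives T⁻¹ = [[-3/2, -1, -1], [11/2, 3, 4], [-5/2, -3/2, -2]].
det P = -6, so P⁻¹ = [[-1/2, 0], [-1/6, 1/3]].
T⁻¹B = [[5, -15], [8, -12], [4, -6]].
Y = (T⁻¹B)P⁻¹ = [[0, -5], [-2, -4], [-1, -2]].

0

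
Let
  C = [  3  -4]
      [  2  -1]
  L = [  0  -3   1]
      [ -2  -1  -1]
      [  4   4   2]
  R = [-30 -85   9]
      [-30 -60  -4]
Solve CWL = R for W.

Left-multiply by C⁻¹ and right-multiply by L⁻¹: W = C⁻¹RL⁻¹.
det C = 5, so C⁻¹ = [[-1/5, 4/5], [-2/5, 3/5]].
L has determinant -4; L⁻¹ = [[-1/2, -5/2, -1], [0, 1, 1/2], [1, 3, 3/2]].
C⁻¹R = [[-18, -31, -5], [-6, -2, -6]].
W = (C⁻¹R)L⁻¹ = [[4, -1, -5], [-3, -5, -4]].

W = [[4, -1, -5], [-3, -5, -4]]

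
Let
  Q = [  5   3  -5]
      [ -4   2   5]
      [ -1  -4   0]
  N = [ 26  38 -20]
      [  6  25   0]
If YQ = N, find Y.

Y = [[6, 2, -4], [1, 1, -5]]

Since Q sits to the right of Y, Y = NQ⁻¹.
Q has determinant -5; Q⁻¹ = [[-4, -4, -5], [1, 1, 1], [-18/5, -17/5, -22/5]].
Y = NQ⁻¹ = [[26, 38, -20], [6, 25, 0]] · [[-4, -4, -5], [1, 1, 1], [-18/5, -17/5, -22/5]] = [[6, 2, -4], [1, 1, -5]].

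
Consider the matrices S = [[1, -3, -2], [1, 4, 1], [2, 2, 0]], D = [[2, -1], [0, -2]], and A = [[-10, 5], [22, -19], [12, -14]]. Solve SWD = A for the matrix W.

Isolating W: multiply by S⁻¹ from the left and D⁻¹ from the right, so W = S⁻¹AD⁻¹.
det S = 4; the adjugate gives S⁻¹ = [[-1/2, -1, 5/4], [1/2, 1, -3/4], [-3/2, -2, 7/4]].
det D = -4, so D⁻¹ = [[1/2, -1/4], [0, -1/2]].
S⁻¹A = [[-2, -1], [8, -6], [-8, 6]].
W = (S⁻¹A)D⁻¹ = [[-1, 1], [4, 1], [-4, -1]].

W = [[-1, 1], [4, 1], [-4, -1]]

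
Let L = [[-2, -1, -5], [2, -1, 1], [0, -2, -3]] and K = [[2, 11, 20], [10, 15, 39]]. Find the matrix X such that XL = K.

Since L sits to the right of X, X = KL⁻¹.
L has determinant 4; L⁻¹ = [[5/4, 7/4, -3/2], [3/2, 3/2, -2], [-1, -1, 1]].
X = KL⁻¹ = [[2, 11, 20], [10, 15, 39]] · [[5/4, 7/4, -3/2], [3/2, 3/2, -2], [-1, -1, 1]] = [[-1, 0, -5], [-4, 1, -6]].

X = [[-1, 0, -5], [-4, 1, -6]]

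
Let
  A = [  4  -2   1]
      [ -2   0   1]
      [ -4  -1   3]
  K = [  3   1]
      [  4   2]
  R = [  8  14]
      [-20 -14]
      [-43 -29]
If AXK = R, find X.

Isolating X: multiply by A⁻¹ from the left and K⁻¹ from the right, so X = A⁻¹RK⁻¹.
A has determinant 2; A⁻¹ = [[1/2, 5/2, -1], [1, 8, -3], [1, 6, -2]].
K has determinant 2; K⁻¹ = [[1, -1/2], [-2, 3/2]].
A⁻¹R = [[-3, 1], [-23, -11], [-26, -12]].
X = (A⁻¹R)K⁻¹ = [[-5, 3], [-1, -5], [-2, -5]].

X = [[-5, 3], [-1, -5], [-2, -5]]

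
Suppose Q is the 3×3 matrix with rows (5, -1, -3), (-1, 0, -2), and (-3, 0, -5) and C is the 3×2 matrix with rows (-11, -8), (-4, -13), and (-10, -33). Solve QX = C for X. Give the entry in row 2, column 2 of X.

-5

Since Q multiplies X on the left, X = Q⁻¹C.
det Q = -1; the adjugate gives Q⁻¹ = [[0, 5, -2], [-1, 34, -13], [0, -3, 1]].
X = Q⁻¹C = [[0, 5, -2], [-1, 34, -13], [0, -3, 1]] · [[-11, -8], [-4, -13], [-10, -33]] = [[0, 1], [5, -5], [2, 6]].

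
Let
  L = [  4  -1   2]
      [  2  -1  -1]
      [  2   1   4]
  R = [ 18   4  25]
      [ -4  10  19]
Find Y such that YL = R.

Y = [[1, 1, 6], [-2, -3, 5]]

Right-multiplying both sides by L⁻¹ gives Y = RL⁻¹.
det L = 6; the adjugate gives L⁻¹ = [[-1/2, 1, 1/2], [-5/3, 2, 4/3], [2/3, -1, -1/3]].
Y = RL⁻¹ = [[18, 4, 25], [-4, 10, 19]] · [[-1/2, 1, 1/2], [-5/3, 2, 4/3], [2/3, -1, -1/3]] = [[1, 1, 6], [-2, -3, 5]].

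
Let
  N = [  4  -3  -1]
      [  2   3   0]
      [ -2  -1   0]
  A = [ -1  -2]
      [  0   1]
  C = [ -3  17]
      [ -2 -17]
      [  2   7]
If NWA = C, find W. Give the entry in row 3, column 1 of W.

1

W = N⁻¹CA⁻¹ (apply N⁻¹ on the left and A⁻¹ on the right).
det N = -4; the adjugate gives N⁻¹ = [[0, -1/4, -3/4], [0, 1/2, 1/2], [-1, -5/2, -9/2]].
det A = -1, so A⁻¹ = [[-1, -2], [0, 1]].
N⁻¹C = [[-1, -1], [0, -5], [-1, -6]].
W = (N⁻¹C)A⁻¹ = [[1, 1], [0, -5], [1, -4]].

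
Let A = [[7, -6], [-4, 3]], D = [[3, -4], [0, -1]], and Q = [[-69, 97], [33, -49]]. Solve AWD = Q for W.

W = [[1, -5], [5, -5]]

W = A⁻¹QD⁻¹ (apply A⁻¹ on the left and D⁻¹ on the right).
A has determinant -3; A⁻¹ = [[-1, -2], [-4/3, -7/3]].
D has determinant -3; D⁻¹ = [[1/3, -4/3], [0, -1]].
A⁻¹Q = [[3, 1], [15, -15]].
W = (A⁻¹Q)D⁻¹ = [[1, -5], [5, -5]].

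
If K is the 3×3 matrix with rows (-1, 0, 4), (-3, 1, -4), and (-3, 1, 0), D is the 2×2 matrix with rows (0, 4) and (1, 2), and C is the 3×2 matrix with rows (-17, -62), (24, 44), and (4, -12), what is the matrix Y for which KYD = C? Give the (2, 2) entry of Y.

-5

Y = K⁻¹CD⁻¹ (apply K⁻¹ on the left and D⁻¹ on the right).
K has determinant -4; K⁻¹ = [[-1, -1, 1], [-3, -3, 4], [0, -1/4, 1/4]].
det D = -4, so D⁻¹ = [[-1/2, 1], [1/4, 0]].
K⁻¹C = [[-3, 6], [-5, 6], [-5, -14]].
Y = (K⁻¹C)D⁻¹ = [[3, -3], [4, -5], [-1, -5]].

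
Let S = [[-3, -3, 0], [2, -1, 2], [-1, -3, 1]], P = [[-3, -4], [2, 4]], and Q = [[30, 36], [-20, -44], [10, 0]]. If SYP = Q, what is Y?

Y = S⁻¹QP⁻¹ (apply S⁻¹ on the left and P⁻¹ on the right).
det S = -3; the adjugate gives S⁻¹ = [[-5/3, -1, 2], [4/3, 1, -2], [7/3, 2, -3]].
det P = -4; the adjugate gives P⁻¹ = [[-1, -1], [1/2, 3/4]].
S⁻¹Q = [[-10, -16], [0, 4], [0, -4]].
Y = (S⁻¹Q)P⁻¹ = [[2, -2], [2, 3], [-2, -3]].

Y = [[2, -2], [2, 3], [-2, -3]]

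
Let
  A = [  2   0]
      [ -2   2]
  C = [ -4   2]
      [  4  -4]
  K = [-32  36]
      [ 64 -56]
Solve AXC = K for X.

X = [[-1, -5], [-3, 1]]

X = A⁻¹KC⁻¹ (apply A⁻¹ on the left and C⁻¹ on the right).
det A = 4, so A⁻¹ = [[1/2, 0], [1/2, 1/2]].
C has determinant 8; C⁻¹ = [[-1/2, -1/4], [-1/2, -1/2]].
A⁻¹K = [[-16, 18], [16, -10]].
X = (A⁻¹K)C⁻¹ = [[-1, -5], [-3, 1]].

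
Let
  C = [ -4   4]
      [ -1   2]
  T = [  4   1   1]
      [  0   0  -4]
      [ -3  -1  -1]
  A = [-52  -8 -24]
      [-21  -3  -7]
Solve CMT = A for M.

M = [[2, -1, 1], [-5, 0, -4]]

Isolating M: multiply by C⁻¹ from the left and T⁻¹ from the right, so M = C⁻¹AT⁻¹.
det C = -4; the adjugate gives C⁻¹ = [[-1/2, 1], [-1/4, 1]].
det T = -4, so T⁻¹ = [[1, 0, 1], [-3, 1/4, -4], [0, -1/4, 0]].
C⁻¹A = [[5, 1, 5], [-8, -1, -1]].
M = (C⁻¹A)T⁻¹ = [[2, -1, 1], [-5, 0, -4]].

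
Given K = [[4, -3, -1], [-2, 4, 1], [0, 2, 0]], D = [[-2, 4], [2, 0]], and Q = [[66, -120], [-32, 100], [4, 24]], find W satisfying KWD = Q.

Left-multiply by K⁻¹ and right-multiply by D⁻¹: W = K⁻¹QD⁻¹.
det K = -4, so K⁻¹ = [[1/2, 1/2, -1/4], [0, 0, 1/2], [1, 2, -5/2]].
det D = -8; the adjugate gives D⁻¹ = [[0, 1/2], [1/4, 1/4]].
K⁻¹Q = [[16, -16], [2, 12], [-8, 20]].
W = (K⁻¹Q)D⁻¹ = [[-4, 4], [3, 4], [5, 1]].

W = [[-4, 4], [3, 4], [5, 1]]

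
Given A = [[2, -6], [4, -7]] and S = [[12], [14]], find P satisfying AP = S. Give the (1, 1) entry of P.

A is on the left of P, so left-multiply by A⁻¹: P = A⁻¹S.
det A = 10, so A⁻¹ = [[-7/10, 3/5], [-2/5, 1/5]].
P = A⁻¹S = [[-7/10, 3/5], [-2/5, 1/5]] · [[12], [14]] = [[0], [-2]].

0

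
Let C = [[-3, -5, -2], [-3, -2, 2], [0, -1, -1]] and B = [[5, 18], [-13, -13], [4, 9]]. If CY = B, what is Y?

Since C multiplies Y on the left, Y = C⁻¹B.
det C = -3; the adjugate gives C⁻¹ = [[-4/3, 1, 14/3], [1, -1, -4], [-1, 1, 3]].
Y = C⁻¹B = [[-4/3, 1, 14/3], [1, -1, -4], [-1, 1, 3]] · [[5, 18], [-13, -13], [4, 9]] = [[-1, 5], [2, -5], [-6, -4]].

Y = [[-1, 5], [2, -5], [-6, -4]]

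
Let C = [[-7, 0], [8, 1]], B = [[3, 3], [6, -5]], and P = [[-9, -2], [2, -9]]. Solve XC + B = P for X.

X = [[-4, -5], [-4, -4]]

XC = P − B = [[-12, -5], [-4, -4]].
Since C sits to the right of X, X = (P − B)C⁻¹.
C has determinant -7; C⁻¹ = [[-1/7, 0], [8/7, 1]].
X = (P − B)C⁻¹ = [[-4, -5], [-4, -4]].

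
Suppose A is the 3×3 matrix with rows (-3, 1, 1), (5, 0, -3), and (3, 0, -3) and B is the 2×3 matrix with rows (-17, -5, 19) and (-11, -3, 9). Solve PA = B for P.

Right-multiplying both sides by A⁻¹ gives P = BA⁻¹.
det A = 6; the adjugate gives A⁻¹ = [[0, 1/2, -1/2], [1, 1, -2/3], [0, 1/2, -5/6]].
P = BA⁻¹ = [[-17, -5, 19], [-11, -3, 9]] · [[0, 1/2, -1/2], [1, 1, -2/3], [0, 1/2, -5/6]] = [[-5, -4, -4], [-3, -4, 0]].

P = [[-5, -4, -4], [-3, -4, 0]]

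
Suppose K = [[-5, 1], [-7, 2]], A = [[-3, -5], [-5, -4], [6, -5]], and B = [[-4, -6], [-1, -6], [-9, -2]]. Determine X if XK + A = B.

XK = B − A = [[-1, -1], [4, -2], [-15, 3]].
Right-multiplying both sides by K⁻¹ gives X = (B − A)K⁻¹.
det K = -3, so K⁻¹ = [[-2/3, 1/3], [-7/3, 5/3]].
X = (B − A)K⁻¹ = [[3, -2], [2, -2], [3, 0]].

X = [[3, -2], [2, -2], [3, 0]]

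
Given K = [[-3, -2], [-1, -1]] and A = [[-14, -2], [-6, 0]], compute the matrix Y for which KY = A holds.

K is on the left of Y, so left-multiply by K⁻¹: Y = K⁻¹A.
det K = 1; the adjugate gives K⁻¹ = [[-1, 2], [1, -3]].
Y = K⁻¹A = [[-1, 2], [1, -3]] · [[-14, -2], [-6, 0]] = [[2, 2], [4, -2]].

Y = [[2, 2], [4, -2]]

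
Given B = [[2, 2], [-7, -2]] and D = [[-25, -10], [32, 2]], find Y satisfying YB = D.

Since B sits to the right of Y, Y = DB⁻¹.
det B = 10; the adjugate gives B⁻¹ = [[-1/5, -1/5], [7/10, 1/5]].
Y = DB⁻¹ = [[-25, -10], [32, 2]] · [[-1/5, -1/5], [7/10, 1/5]] = [[-2, 3], [-5, -6]].

Y = [[-2, 3], [-5, -6]]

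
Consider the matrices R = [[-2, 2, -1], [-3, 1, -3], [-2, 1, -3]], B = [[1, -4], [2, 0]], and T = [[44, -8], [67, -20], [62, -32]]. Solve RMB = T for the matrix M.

M = [[3, -4], [2, 4], [-4, -5]]

M = R⁻¹TB⁻¹ (apply R⁻¹ on the left and B⁻¹ on the right).
R has determinant -5; R⁻¹ = [[0, -1, 1], [3/5, -4/5, 3/5], [1/5, 2/5, -4/5]].
det B = 8; the adjugate gives B⁻¹ = [[0, 1/2], [-1/4, 1/8]].
R⁻¹T = [[-5, -12], [10, -8], [-14, 16]].
M = (R⁻¹T)B⁻¹ = [[3, -4], [2, 4], [-4, -5]].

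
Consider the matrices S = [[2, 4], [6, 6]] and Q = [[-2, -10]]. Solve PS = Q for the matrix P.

Right-multiplying both sides by S⁻¹ gives P = QS⁻¹.
S has determinant -12; S⁻¹ = [[-1/2, 1/3], [1/2, -1/6]].
P = QS⁻¹ = [[-2, -10]] · [[-1/2, 1/3], [1/2, -1/6]] = [[-4, 1]].

P = [[-4, 1]]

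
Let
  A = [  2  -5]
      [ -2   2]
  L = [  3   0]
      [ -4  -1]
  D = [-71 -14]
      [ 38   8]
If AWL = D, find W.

W = [[0, 2], [1, -2]]

Left-multiply by A⁻¹ and right-multiply by L⁻¹: W = A⁻¹DL⁻¹.
det A = -6, so A⁻¹ = [[-1/3, -5/6], [-1/3, -1/3]].
det L = -3; the adjugate gives L⁻¹ = [[1/3, 0], [-4/3, -1]].
A⁻¹D = [[-8, -2], [11, 2]].
W = (A⁻¹D)L⁻¹ = [[0, 2], [1, -2]].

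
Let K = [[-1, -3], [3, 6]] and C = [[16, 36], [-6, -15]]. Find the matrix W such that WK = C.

W = [[-4, 4], [3, -1]]

Since K sits to the right of W, W = CK⁻¹.
det K = 3; the adjugate gives K⁻¹ = [[2, 1], [-1, -1/3]].
W = CK⁻¹ = [[16, 36], [-6, -15]] · [[2, 1], [-1, -1/3]] = [[-4, 4], [3, -1]].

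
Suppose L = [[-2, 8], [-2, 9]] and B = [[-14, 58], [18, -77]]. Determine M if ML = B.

Since L sits to the right of M, M = BL⁻¹.
det L = -2, so L⁻¹ = [[-9/2, 4], [-1, 1]].
M = BL⁻¹ = [[-14, 58], [18, -77]] · [[-9/2, 4], [-1, 1]] = [[5, 2], [-4, -5]].

M = [[5, 2], [-4, -5]]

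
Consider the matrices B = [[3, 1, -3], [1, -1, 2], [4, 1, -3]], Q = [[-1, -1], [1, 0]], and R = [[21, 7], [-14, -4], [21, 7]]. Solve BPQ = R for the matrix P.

P = [[0, 0], [2, 2], [3, -4]]

Left-multiply by B⁻¹ and right-multiply by Q⁻¹: P = B⁻¹RQ⁻¹.
B has determinant -1; B⁻¹ = [[-1, 0, 1], [-11, -3, 9], [-5, -1, 4]].
det Q = 1; the adjugate gives Q⁻¹ = [[0, 1], [-1, -1]].
B⁻¹R = [[0, 0], [0, -2], [-7, -3]].
P = (B⁻¹R)Q⁻¹ = [[0, 0], [2, 2], [3, -4]].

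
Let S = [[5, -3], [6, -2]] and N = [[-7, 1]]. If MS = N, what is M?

S is on the right of M, so right-multiply by S⁻¹: M = NS⁻¹.
det S = 8, so S⁻¹ = [[-1/4, 3/8], [-3/4, 5/8]].
M = NS⁻¹ = [[-7, 1]] · [[-1/4, 3/8], [-3/4, 5/8]] = [[1, -2]].

M = [[1, -2]]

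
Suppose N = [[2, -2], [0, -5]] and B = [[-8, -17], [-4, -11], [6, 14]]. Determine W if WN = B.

Since N sits to the right of W, W = BN⁻¹.
det N = -10; the adjugate gives N⁻¹ = [[1/2, -1/5], [0, -1/5]].
W = BN⁻¹ = [[-8, -17], [-4, -11], [6, 14]] · [[1/2, -1/5], [0, -1/5]] = [[-4, 5], [-2, 3], [3, -4]].

W = [[-4, 5], [-2, 3], [3, -4]]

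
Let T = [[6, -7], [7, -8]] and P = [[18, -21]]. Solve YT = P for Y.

Right-multiplying both sides by T⁻¹ gives Y = PT⁻¹.
T has determinant 1; T⁻¹ = [[-8, 7], [-7, 6]].
Y = PT⁻¹ = [[18, -21]] · [[-8, 7], [-7, 6]] = [[3, 0]].

Y = [[3, 0]]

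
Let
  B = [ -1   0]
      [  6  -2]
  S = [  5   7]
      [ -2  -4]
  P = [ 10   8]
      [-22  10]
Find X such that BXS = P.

X = [[-4, -5], [-3, 2]]

Left-multiply by B⁻¹ and right-multiply by S⁻¹: X = B⁻¹PS⁻¹.
B has determinant 2; B⁻¹ = [[-1, 0], [-3, -1/2]].
det S = -6, so S⁻¹ = [[2/3, 7/6], [-1/3, -5/6]].
B⁻¹P = [[-10, -8], [-19, -29]].
X = (B⁻¹P)S⁻¹ = [[-4, -5], [-3, 2]].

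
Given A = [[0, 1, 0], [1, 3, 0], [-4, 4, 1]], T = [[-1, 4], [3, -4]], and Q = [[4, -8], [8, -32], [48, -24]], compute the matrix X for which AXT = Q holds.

X = [[-5, -3], [-1, 1], [-1, 5]]

Isolating X: multiply by A⁻¹ from the left and T⁻¹ from the right, so X = A⁻¹QT⁻¹.
det A = -1, so A⁻¹ = [[-3, 1, 0], [1, 0, 0], [-16, 4, 1]].
det T = -8; the adjugate gives T⁻¹ = [[1/2, 1/2], [3/8, 1/8]].
A⁻¹Q = [[-4, -8], [4, -8], [16, -24]].
X = (A⁻¹Q)T⁻¹ = [[-5, -3], [-1, 1], [-1, 5]].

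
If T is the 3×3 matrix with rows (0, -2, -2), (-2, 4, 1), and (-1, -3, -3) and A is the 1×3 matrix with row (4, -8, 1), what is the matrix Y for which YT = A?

Y = [[-5, -3, 2]]

T is on the right of Y, so right-multiply by T⁻¹: Y = AT⁻¹.
det T = -6, so T⁻¹ = [[3/2, 0, -1], [7/6, 1/3, -2/3], [-5/3, -1/3, 2/3]].
Y = AT⁻¹ = [[4, -8, 1]] · [[3/2, 0, -1], [7/6, 1/3, -2/3], [-5/3, -1/3, 2/3]] = [[-5, -3, 2]].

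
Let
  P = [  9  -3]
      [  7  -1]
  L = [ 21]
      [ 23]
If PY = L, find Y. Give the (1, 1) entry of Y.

4

Since P multiplies Y on the left, Y = P⁻¹L.
det P = 12; the adjugate gives P⁻¹ = [[-1/12, 1/4], [-7/12, 3/4]].
Y = P⁻¹L = [[-1/12, 1/4], [-7/12, 3/4]] · [[21], [23]] = [[4], [5]].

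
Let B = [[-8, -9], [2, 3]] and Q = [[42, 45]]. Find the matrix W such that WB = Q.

Since B sits to the right of W, W = QB⁻¹.
det B = -6; the adjugate gives B⁻¹ = [[-1/2, -3/2], [1/3, 4/3]].
W = QB⁻¹ = [[42, 45]] · [[-1/2, -3/2], [1/3, 4/3]] = [[-6, -3]].

W = [[-6, -3]]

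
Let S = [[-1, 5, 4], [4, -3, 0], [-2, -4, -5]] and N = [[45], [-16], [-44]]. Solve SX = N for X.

Since S multiplies X on the left, X = S⁻¹N.
det S = -3; the adjugate gives S⁻¹ = [[-5, -3, -4], [-20/3, -13/3, -16/3], [22/3, 14/3, 17/3]].
X = S⁻¹N = [[-5, -3, -4], [-20/3, -13/3, -16/3], [22/3, 14/3, 17/3]] · [[45], [-16], [-44]] = [[-1], [4], [6]].

X = [[-1], [4], [6]]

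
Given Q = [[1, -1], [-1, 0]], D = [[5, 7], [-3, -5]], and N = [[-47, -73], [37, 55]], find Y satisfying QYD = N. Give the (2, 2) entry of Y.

-5

Left-multiply by Q⁻¹ and right-multiply by D⁻¹: Y = Q⁻¹ND⁻¹.
det Q = -1, so Q⁻¹ = [[0, -1], [-1, -1]].
det D = -4, so D⁻¹ = [[5/4, 7/4], [-3/4, -5/4]].
Q⁻¹N = [[-37, -55], [10, 18]].
Y = (Q⁻¹N)D⁻¹ = [[-5, 4], [-1, -5]].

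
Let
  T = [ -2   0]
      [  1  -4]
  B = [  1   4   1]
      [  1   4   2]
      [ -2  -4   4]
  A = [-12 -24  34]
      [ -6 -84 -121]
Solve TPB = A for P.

P = [[5, -5, -3], [4, 5, 3]]

Isolating P: multiply by T⁻¹ from the left and B⁻¹ from the right, so P = T⁻¹AB⁻¹.
det T = 8, so T⁻¹ = [[-1/2, 0], [-1/8, -1/4]].
B has determinant -4; B⁻¹ = [[-6, 5, -1], [2, -3/2, 1/4], [-1, 1, 0]].
T⁻¹A = [[6, 12, -17], [3, 24, 26]].
P = (T⁻¹A)B⁻¹ = [[5, -5, -3], [4, 5, 3]].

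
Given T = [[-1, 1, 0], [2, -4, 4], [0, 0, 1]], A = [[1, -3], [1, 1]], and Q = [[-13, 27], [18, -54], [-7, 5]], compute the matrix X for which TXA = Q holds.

X = [[5, -2], [-5, -5], [-3, -4]]

Isolating X: multiply by T⁻¹ from the left and A⁻¹ from the right, so X = T⁻¹QA⁻¹.
T has determinant 2; T⁻¹ = [[-2, -1/2, 2], [-1, -1/2, 2], [0, 0, 1]].
det A = 4; the adjugate gives A⁻¹ = [[1/4, 3/4], [-1/4, 1/4]].
T⁻¹Q = [[3, -17], [-10, 10], [-7, 5]].
X = (T⁻¹Q)A⁻¹ = [[5, -2], [-5, -5], [-3, -4]].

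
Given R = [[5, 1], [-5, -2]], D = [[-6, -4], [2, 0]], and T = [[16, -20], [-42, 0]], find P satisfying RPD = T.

P = [[2, 5], [-5, -2]]

Left-multiply by R⁻¹ and right-multiply by D⁻¹: P = R⁻¹TD⁻¹.
R has determinant -5; R⁻¹ = [[2/5, 1/5], [-1, -1]].
det D = 8, so D⁻¹ = [[0, 1/2], [-1/4, -3/4]].
R⁻¹T = [[-2, -8], [26, 20]].
P = (R⁻¹T)D⁻¹ = [[2, 5], [-5, -2]].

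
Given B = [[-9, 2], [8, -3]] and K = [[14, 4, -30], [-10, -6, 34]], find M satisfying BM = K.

Since B multiplies M on the left, M = B⁻¹K.
det B = 11, so B⁻¹ = [[-3/11, -2/11], [-8/11, -9/11]].
M = B⁻¹K = [[-3/11, -2/11], [-8/11, -9/11]] · [[14, 4, -30], [-10, -6, 34]] = [[-2, 0, 2], [-2, 2, -6]].

M = [[-2, 0, 2], [-2, 2, -6]]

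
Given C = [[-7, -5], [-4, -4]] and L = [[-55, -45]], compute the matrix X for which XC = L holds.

Since C sits to the right of X, X = LC⁻¹.
det C = 8; the adjugate gives C⁻¹ = [[-1/2, 5/8], [1/2, -7/8]].
X = LC⁻¹ = [[-55, -45]] · [[-1/2, 5/8], [1/2, -7/8]] = [[5, 5]].

X = [[5, 5]]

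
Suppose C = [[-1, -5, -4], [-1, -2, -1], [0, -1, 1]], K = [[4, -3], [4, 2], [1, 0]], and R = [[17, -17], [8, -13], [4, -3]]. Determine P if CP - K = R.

P = [[-5, 5], [-4, 3], [1, 0]]

CP = R + K = [[21, -20], [12, -11], [5, -3]].
Left-multiplying both sides by C⁻¹ gives P = C⁻¹(R + K).
C has determinant -6; C⁻¹ = [[1/2, -3/2, 1/2], [-1/6, 1/6, -1/2], [-1/6, 1/6, 1/2]].
P = C⁻¹(R + K) = [[-5, 5], [-4, 3], [1, 0]].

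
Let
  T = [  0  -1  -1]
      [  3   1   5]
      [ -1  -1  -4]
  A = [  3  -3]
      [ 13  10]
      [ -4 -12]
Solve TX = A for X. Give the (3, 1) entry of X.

1

T is on the left of X, so left-multiply by T⁻¹: X = T⁻¹A.
T has determinant -5; T⁻¹ = [[-1/5, 3/5, 4/5], [-7/5, 1/5, 3/5], [2/5, -1/5, -3/5]].
X = T⁻¹A = [[-1/5, 3/5, 4/5], [-7/5, 1/5, 3/5], [2/5, -1/5, -3/5]] · [[3, -3], [13, 10], [-4, -12]] = [[4, -3], [-4, -1], [1, 4]].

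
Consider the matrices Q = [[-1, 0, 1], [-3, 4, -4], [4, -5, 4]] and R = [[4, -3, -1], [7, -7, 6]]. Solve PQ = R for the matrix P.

P = [[-1, 3, 3], [-2, -3, -1]]

Q is on the right of P, so right-multiply by Q⁻¹: P = RQ⁻¹.
Q has determinant 3; Q⁻¹ = [[-4/3, -5/3, -4/3], [-4/3, -8/3, -7/3], [-1/3, -5/3, -4/3]].
P = RQ⁻¹ = [[4, -3, -1], [7, -7, 6]] · [[-4/3, -5/3, -4/3], [-4/3, -8/3, -7/3], [-1/3, -5/3, -4/3]] = [[-1, 3, 3], [-2, -3, -1]].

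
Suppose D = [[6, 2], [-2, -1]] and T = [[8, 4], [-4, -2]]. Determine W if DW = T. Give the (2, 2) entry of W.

2

D is on the left of W, so left-multiply by D⁻¹: W = D⁻¹T.
D has determinant -2; D⁻¹ = [[1/2, 1], [-1, -3]].
W = D⁻¹T = [[1/2, 1], [-1, -3]] · [[8, 4], [-4, -2]] = [[0, 0], [4, 2]].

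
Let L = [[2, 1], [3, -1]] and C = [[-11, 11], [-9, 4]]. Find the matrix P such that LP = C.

Left-multiplying both sides by L⁻¹ gives P = L⁻¹C.
det L = -5, so L⁻¹ = [[1/5, 1/5], [3/5, -2/5]].
P = L⁻¹C = [[1/5, 1/5], [3/5, -2/5]] · [[-11, 11], [-9, 4]] = [[-4, 3], [-3, 5]].

P = [[-4, 3], [-3, 5]]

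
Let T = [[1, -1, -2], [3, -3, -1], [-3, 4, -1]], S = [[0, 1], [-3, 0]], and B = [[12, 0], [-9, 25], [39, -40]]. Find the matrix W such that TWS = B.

W = [[5, -2], [-5, -4], [5, 3]]

Isolating W: multiply by T⁻¹ from the left and S⁻¹ from the right, so W = T⁻¹BS⁻¹.
det T = -5; the adjugate gives T⁻¹ = [[-7/5, 9/5, 1], [-6/5, 7/5, 1], [-3/5, 1/5, 0]].
S has determinant 3; S⁻¹ = [[0, -1/3], [1, 0]].
T⁻¹B = [[6, 5], [12, -5], [-9, 5]].
W = (T⁻¹B)S⁻¹ = [[5, -2], [-5, -4], [5, 3]].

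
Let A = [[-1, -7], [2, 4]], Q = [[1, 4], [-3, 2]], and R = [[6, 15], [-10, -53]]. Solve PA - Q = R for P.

PA = R + Q = [[7, 19], [-13, -51]].
Since A sits to the right of P, P = (R + Q)A⁻¹.
A has determinant 10; A⁻¹ = [[2/5, 7/10], [-1/5, -1/10]].
P = (R + Q)A⁻¹ = [[-1, 3], [5, -4]].

P = [[-1, 3], [5, -4]]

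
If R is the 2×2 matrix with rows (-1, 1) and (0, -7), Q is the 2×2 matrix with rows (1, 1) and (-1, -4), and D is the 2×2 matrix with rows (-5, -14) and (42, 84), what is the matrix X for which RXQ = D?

X = [[-2, -1], [-4, 2]]

Left-multiply by R⁻¹ and right-multiply by Q⁻¹: X = R⁻¹DQ⁻¹.
det R = 7; the adjugate gives R⁻¹ = [[-1, -1/7], [0, -1/7]].
det Q = -3, so Q⁻¹ = [[4/3, 1/3], [-1/3, -1/3]].
R⁻¹D = [[-1, 2], [-6, -12]].
X = (R⁻¹D)Q⁻¹ = [[-2, -1], [-4, 2]].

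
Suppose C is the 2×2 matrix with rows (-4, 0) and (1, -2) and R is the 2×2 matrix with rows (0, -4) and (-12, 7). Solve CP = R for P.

Since C multiplies P on the left, P = C⁻¹R.
det C = 8; the adjugate gives C⁻¹ = [[-1/4, 0], [-1/8, -1/2]].
P = C⁻¹R = [[-1/4, 0], [-1/8, -1/2]] · [[0, -4], [-12, 7]] = [[0, 1], [6, -3]].

P = [[0, 1], [6, -3]]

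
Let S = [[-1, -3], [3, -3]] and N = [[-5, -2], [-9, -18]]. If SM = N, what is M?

M = [[-1, -4], [2, 2]]

Since S multiplies M on the left, M = S⁻¹N.
S has determinant 12; S⁻¹ = [[-1/4, 1/4], [-1/4, -1/12]].
M = S⁻¹N = [[-1/4, 1/4], [-1/4, -1/12]] · [[-5, -2], [-9, -18]] = [[-1, -4], [2, 2]].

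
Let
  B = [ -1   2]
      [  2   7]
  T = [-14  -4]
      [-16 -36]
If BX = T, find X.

Left-multiplying both sides by B⁻¹ gives X = B⁻¹T.
B has determinant -11; B⁻¹ = [[-7/11, 2/11], [2/11, 1/11]].
X = B⁻¹T = [[-7/11, 2/11], [2/11, 1/11]] · [[-14, -4], [-16, -36]] = [[6, -4], [-4, -4]].

X = [[6, -4], [-4, -4]]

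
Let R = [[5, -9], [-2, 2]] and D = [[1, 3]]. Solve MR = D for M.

M = [[-1, -3]]

Right-multiplying both sides by R⁻¹ gives M = DR⁻¹.
det R = -8, so R⁻¹ = [[-1/4, -9/8], [-1/4, -5/8]].
M = DR⁻¹ = [[1, 3]] · [[-1/4, -9/8], [-1/4, -5/8]] = [[-1, -3]].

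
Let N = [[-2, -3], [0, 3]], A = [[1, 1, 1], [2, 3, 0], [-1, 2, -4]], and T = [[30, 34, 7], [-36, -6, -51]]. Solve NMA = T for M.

M = [[2, -2, -5], [3, -5, 5]]

Isolating M: multiply by N⁻¹ from the left and A⁻¹ from the right, so M = N⁻¹TA⁻¹.
det N = -6; the adjugate gives N⁻¹ = [[-1/2, -1/2], [0, 1/3]].
A has determinant 3; A⁻¹ = [[-4, 2, -1], [8/3, -1, 2/3], [7/3, -1, 1/3]].
N⁻¹T = [[3, -14, 22], [-12, -2, -17]].
M = (N⁻¹T)A⁻¹ = [[2, -2, -5], [3, -5, 5]].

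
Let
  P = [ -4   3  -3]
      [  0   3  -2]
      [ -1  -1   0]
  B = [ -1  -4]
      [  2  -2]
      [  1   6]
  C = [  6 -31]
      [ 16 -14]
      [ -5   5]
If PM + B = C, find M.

M = [[2, 3], [4, -2], [-1, 3]]

PM = C − B = [[7, -27], [14, -12], [-6, -1]].
P is on the left of M, so left-multiply by P⁻¹: M = P⁻¹(C − B).
P has determinant 5; P⁻¹ = [[-2/5, 3/5, 3/5], [2/5, -3/5, -8/5], [3/5, -7/5, -12/5]].
M = P⁻¹(C − B) = [[2, 3], [4, -2], [-1, 3]].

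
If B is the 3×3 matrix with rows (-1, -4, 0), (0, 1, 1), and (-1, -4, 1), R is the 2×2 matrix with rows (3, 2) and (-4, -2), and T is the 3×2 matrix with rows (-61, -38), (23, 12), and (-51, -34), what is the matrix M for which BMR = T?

Left-multiply by B⁻¹ and right-multiply by R⁻¹: M = B⁻¹TR⁻¹.
det B = -1; the adjugate gives B⁻¹ = [[-5, -4, 4], [1, 1, -1], [-1, 0, 1]].
R has determinant 2; R⁻¹ = [[-1, -1], [2, 3/2]].
B⁻¹T = [[9, 6], [13, 8], [10, 4]].
M = (B⁻¹T)R⁻¹ = [[3, 0], [3, -1], [-2, -4]].

M = [[3, 0], [3, -1], [-2, -4]]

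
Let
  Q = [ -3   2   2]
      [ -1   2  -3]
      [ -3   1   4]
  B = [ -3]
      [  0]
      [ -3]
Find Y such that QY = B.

Y = [[-1], [-2], [-1]]

Since Q multiplies Y on the left, Y = Q⁻¹B.
Q has determinant 3; Q⁻¹ = [[11/3, -2, -10/3], [13/3, -2, -11/3], [5/3, -1, -4/3]].
Y = Q⁻¹B = [[11/3, -2, -10/3], [13/3, -2, -11/3], [5/3, -1, -4/3]] · [[-3], [0], [-3]] = [[-1], [-2], [-1]].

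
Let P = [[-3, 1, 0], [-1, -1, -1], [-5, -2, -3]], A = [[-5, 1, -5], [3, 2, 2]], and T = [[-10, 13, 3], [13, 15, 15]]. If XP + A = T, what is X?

X = [[5, -5, -1], [3, -4, -3]]

XP = T − A = [[-5, 12, 8], [10, 13, 13]].
P is on the right of X, so right-multiply by P⁻¹: X = (T − A)P⁻¹.
det P = -1, so P⁻¹ = [[-1, -3, 1], [-2, -9, 3], [3, 11, -4]].
X = (T − A)P⁻¹ = [[5, -5, -1], [3, -4, -3]].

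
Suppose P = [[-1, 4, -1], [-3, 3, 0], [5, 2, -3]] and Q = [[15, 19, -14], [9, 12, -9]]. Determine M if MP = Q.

Since P sits to the right of M, M = QP⁻¹.
P has determinant -6; P⁻¹ = [[3/2, -5/3, -1/2], [3/2, -4/3, -1/2], [7/2, -11/3, -3/2]].
M = QP⁻¹ = [[15, 19, -14], [9, 12, -9]] · [[3/2, -5/3, -1/2], [3/2, -4/3, -1/2], [7/2, -11/3, -3/2]] = [[2, 1, 4], [0, 2, 3]].

M = [[2, 1, 4], [0, 2, 3]]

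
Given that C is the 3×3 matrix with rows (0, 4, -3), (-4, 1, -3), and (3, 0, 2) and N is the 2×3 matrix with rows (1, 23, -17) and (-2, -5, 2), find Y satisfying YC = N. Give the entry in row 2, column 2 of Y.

Right-multiplying both sides by C⁻¹ gives Y = NC⁻¹.
det C = 5; the adjugate gives C⁻¹ = [[2/5, -8/5, -9/5], [-1/5, 9/5, 12/5], [-3/5, 12/5, 16/5]].
Y = NC⁻¹ = [[1, 23, -17], [-2, -5, 2]] · [[2/5, -8/5, -9/5], [-1/5, 9/5, 12/5], [-3/5, 12/5, 16/5]] = [[6, -1, -1], [-1, -1, -2]].

-1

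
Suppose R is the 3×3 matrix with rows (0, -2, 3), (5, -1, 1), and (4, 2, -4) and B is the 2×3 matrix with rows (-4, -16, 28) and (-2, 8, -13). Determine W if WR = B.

W = [[0, 4, -6], [-1, -2, 2]]

Since R sits to the right of W, W = BR⁻¹.
R has determinant -6; R⁻¹ = [[-1/3, 1/3, -1/6], [-4, 2, -5/2], [-7/3, 4/3, -5/3]].
W = BR⁻¹ = [[-4, -16, 28], [-2, 8, -13]] · [[-1/3, 1/3, -1/6], [-4, 2, -5/2], [-7/3, 4/3, -5/3]] = [[0, 4, -6], [-1, -2, 2]].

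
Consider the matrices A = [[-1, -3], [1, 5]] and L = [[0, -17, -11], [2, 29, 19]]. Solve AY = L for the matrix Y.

Y = [[-3, -1, -1], [1, 6, 4]]

Since A multiplies Y on the left, Y = A⁻¹L.
A has determinant -2; A⁻¹ = [[-5/2, -3/2], [1/2, 1/2]].
Y = A⁻¹L = [[-5/2, -3/2], [1/2, 1/2]] · [[0, -17, -11], [2, 29, 19]] = [[-3, -1, -1], [1, 6, 4]].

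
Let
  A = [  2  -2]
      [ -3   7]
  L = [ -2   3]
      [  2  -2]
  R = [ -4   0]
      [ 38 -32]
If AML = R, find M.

M = [[-2, 1], [0, 4]]

M = A⁻¹RL⁻¹ (apply A⁻¹ on the left and L⁻¹ on the right).
det A = 8; the adjugate gives A⁻¹ = [[7/8, 1/4], [3/8, 1/4]].
det L = -2; the adjugate gives L⁻¹ = [[1, 3/2], [1, 1]].
A⁻¹R = [[6, -8], [8, -8]].
M = (A⁻¹R)L⁻¹ = [[-2, 1], [0, 4]].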